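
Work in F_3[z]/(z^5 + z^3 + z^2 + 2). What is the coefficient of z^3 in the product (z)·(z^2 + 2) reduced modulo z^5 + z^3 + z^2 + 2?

1

Multiply in F_3[z]: (z)·(z^2 + 2) = z^3 + 2z.
Reduced: z^3 + 2z.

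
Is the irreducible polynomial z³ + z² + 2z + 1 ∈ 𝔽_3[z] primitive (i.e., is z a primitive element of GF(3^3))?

Yes

Write f(z) = z³ + z² + 2z + 1.
|GF(3^3)^×| = 3^3 − 1 = 26. Prime factorization: 26 = 2·13.
f is primitive ⇔ z has order 26 in GF(3)[z]/(f), i.e. z^(26/q) ≠ 1 for each prime q | 26.
z^(13) mod f = 2.
z^(2) mod f = z².
None equal 1, so z has full order 26; f is primitive.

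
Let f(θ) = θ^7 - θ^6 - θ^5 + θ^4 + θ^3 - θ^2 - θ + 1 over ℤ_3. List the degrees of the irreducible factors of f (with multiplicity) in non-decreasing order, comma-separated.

1, 1, 1, 2, 2

Roots in ℤ_3: f(0) = 1; f(1) = 0 → root; f(2) = 0 → root.
Linear factors from roots: (θ - 1), (θ + 1).
Complete factorization: f(θ) = (θ + 1)·(θ - 1)^2·(θ^2 + θ - 1)·(θ^2 - θ - 1).
Factor degrees with multiplicity: 1 + 1 + 1 + 2 + 2 = 7.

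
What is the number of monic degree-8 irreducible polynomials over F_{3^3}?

Gauss's count: N_{27}(8) = (1/8) Σ_{d|8} μ(8/d)·27^d.
Divisors of 8: 1, 2, 4, 8; μ(8/d) for each: 0, 0, -1, 1.
Σ = − 27^4 + 27^8 = 282429005040.
N = 282429005040/8 = 35303625630.

35303625630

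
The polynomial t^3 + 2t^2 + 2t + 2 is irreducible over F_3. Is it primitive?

No

Write f(t) = t^3 + 2t^2 + 2t + 2.
|GF(3^3)^×| = 3^3 − 1 = 26. Prime factorization: 26 = 2·13.
f is primitive ⇔ t has order 26 in GF(3)[t]/(f), i.e. t^(26/q) ≠ 1 for each prime q | 26.
t^(13) mod f = 1
t^(2) mod f = t^2.
Since t^(13) = 1, the order of t divides 13 < 26; not primitive.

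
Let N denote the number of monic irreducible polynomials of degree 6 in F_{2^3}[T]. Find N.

The number of monic irreducibles of degree 6 over GF(8) is (1/6)·Σ_{d∣6} μ(6/d) 8^d.
Divisors of 6: 1, 2, 3, 6; μ(6/d) for each: 1, -1, -1, 1.
Σ = 8^1 − 8^2 − 8^3 + 8^6 = 261576.
N = 261576/6 = 43596.

43596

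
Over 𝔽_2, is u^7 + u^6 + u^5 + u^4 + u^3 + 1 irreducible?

No

Write g(u) = u^7 + u^6 + u^5 + u^4 + u^3 + 1.
Check for roots in 𝔽_2: g(0) = 1; g(1) = 0 → root.
g(1) = 0, so (u − 1) divides g(u); g is reducible.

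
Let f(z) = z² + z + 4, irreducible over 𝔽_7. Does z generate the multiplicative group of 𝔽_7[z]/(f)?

|GF(7^2)^×| = 7^2 − 1 = 48. Prime factorization: 48 = 2^4·3.
f is primitive ⇔ z has order 48 in GF(7)[z]/(f), i.e. z^(48/q) ≠ 1 for each prime q | 48.
z^(24) mod f = 1
z^(16) mod f = 2.
Since z^(24) = 1, the order of z divides 24 < 48; not primitive.

No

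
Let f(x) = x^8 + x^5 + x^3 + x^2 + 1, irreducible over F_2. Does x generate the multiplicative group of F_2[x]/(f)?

|GF(2^8)^×| = 2^8 − 1 = 255. Prime factorization: 255 = 3·5·17.
f is primitive ⇔ x has order 255 in GF(2)[x]/(f), i.e. x^(255/q) ≠ 1 for each prime q | 255.
x^(85) mod f = x^7 + x^5 + x^4 + x^3 + x^2 + x.
x^(51) mod f = x^7 + x^6 + x^4 + x^3 + x^2.
x^(15) mod f = x^7 + x^6 + x^5 + x^2.
None equal 1, so x has full order 255; f is primitive.

Yes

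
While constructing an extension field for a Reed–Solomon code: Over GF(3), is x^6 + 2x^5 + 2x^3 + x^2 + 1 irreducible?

Yes

Write m(x) = x^6 + 2x^5 + 2x^3 + x^2 + 1.
Check for roots in GF(3): m(0) = 1; m(1) = 1; m(2) = 2.
No roots, so no linear factors.
Monic irreducibles of degree 2 over GF(3): x^2 + 1, x^2 + x + 2, x^2 + 2x + 2.
None of them divide m (all give nonzero remainder).
Degree-3 irreducible divisors: test the 8 monic irreducibles of degree 3 over GF(3).
None of them divide m (all give nonzero remainder).
No irreducible factor of degree ≤ 3 exists, so m is irreducible over GF(3).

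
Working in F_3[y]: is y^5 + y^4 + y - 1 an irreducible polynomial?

Yes

Write h(y) = y^5 + y^4 + y - 1.
Check for roots in F_3: h(0) = 2; h(1) = 2; h(2) = 1.
No roots, so no linear factors.
Monic irreducibles of degree 2 over GF(3): y^2 + 1, y^2 + y - 1, y^2 - y - 1.
None of them divide h (all give nonzero remainder).
No irreducible factor of degree ≤ 2 exists, so h is irreducible over GF(3).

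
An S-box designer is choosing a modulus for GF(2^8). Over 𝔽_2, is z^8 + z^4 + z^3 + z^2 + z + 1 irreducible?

No

Write P(z) = z^8 + z^4 + z^3 + z^2 + z + 1.
Check for roots in 𝔽_2: P(0) = 1; P(1) = 0 → root.
P(1) = 0, so (z − 1) divides P(z); P is reducible.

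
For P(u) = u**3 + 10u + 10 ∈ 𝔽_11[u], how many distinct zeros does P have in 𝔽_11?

1

Evaluate at each of the 11 elements of 𝔽_11:
P(0) = 10; P(1) = 10; P(2) = 5; P(3) = 1; P(4) = 4; P(5) = 9; P(6) = 0 → root; P(7) = 5; P(8) = 8; P(9) = 4; P(10) = 10.
Roots: {6}.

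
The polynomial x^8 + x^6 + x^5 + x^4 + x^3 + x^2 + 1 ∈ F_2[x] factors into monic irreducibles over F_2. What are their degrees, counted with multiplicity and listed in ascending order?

Write h(x) = x^8 + x^6 + x^5 + x^4 + x^3 + x^2 + 1.
Roots in F_2: h(0) = 1; h(1) = 1.
Complete factorization: h(x) = (x^2 + x + 1)·(x^3 + x + 1)·(x^3 + x^2 + 1).
Factor degrees with multiplicity: 2 + 3 + 3 = 8.

2, 3, 3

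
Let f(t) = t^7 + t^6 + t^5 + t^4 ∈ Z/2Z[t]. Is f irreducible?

Check for roots in Z/2Z: f(0) = 0 → root; f(1) = 0 → root.
f(0) = 0, so (t) divides f(t); f is reducible.

No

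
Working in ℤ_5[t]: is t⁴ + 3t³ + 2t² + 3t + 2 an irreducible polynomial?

Write g(t) = t⁴ + 3t³ + 2t² + 3t + 2.
Check for roots in ℤ_5: g(0) = 2; g(1) = 1; g(2) = 1; g(3) = 1; g(4) = 4.
No roots, so no linear factors.
Degree-2 irreducible divisors: test the 10 monic irreducibles of degree 2 over GF(5).
None of them divide g (all give nonzero remainder).
No irreducible factor of degree ≤ 2 exists, so g is irreducible over GF(5).

Yes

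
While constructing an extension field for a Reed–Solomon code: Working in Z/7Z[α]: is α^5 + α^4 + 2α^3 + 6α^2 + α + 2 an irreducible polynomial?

Yes

Write f(α) = α^5 + α^4 + 2α^3 + 6α^2 + α + 2.
Check for roots in Z/7Z: f(0) = 2; f(1) = 6; f(2) = 1; f(3) = 3; f(4) = 5; f(5) = 6; f(6) = 5.
No roots, so no linear factors.
Degree-2 irreducible divisors: test the 21 monic irreducibles of degree 2 over GF(7).
None of them divide f (all give nonzero remainder).
No irreducible factor of degree ≤ 2 exists, so f is irreducible over GF(7).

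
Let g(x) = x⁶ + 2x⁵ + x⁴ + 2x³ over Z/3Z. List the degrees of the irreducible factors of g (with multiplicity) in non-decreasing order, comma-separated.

Roots in Z/3Z: g(0) = 0 → root; g(1) = 0 → root; g(2) = 1.
Linear factors from roots: (x), (x + 2).
Complete factorization: g(x) = (x + 2)·(x)^3·(x² + 1).
Factor degrees with multiplicity: 1 + 1 + 1 + 1 + 2 = 6.

1, 1, 1, 1, 2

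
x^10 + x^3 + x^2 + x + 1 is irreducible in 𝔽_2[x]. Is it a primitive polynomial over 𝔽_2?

No

Write f(x) = x^10 + x^3 + x^2 + x + 1.
|GF(2^10)^×| = 2^10 − 1 = 1023. Prime factorization: 1023 = 3·11·31.
f is primitive ⇔ x has order 1023 in GF(2)[x]/(f), i.e. x^(1023/q) ≠ 1 for each prime q | 1023.
x^(341) mod f = 1
x^(93) mod f = x^7 + x^6 + x^5 + x^4 + x^2.
x^(33) mod f = x^5 + x^4 + x^3 + x.
Since x^(341) = 1, the order of x divides 341 < 1023; not primitive.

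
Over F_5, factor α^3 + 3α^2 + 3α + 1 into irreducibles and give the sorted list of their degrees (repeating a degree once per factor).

1, 1, 1

Write h(α) = α^3 + 3α^2 + 3α + 1.
Roots in F_5: h(0) = 1; h(1) = 3; h(2) = 2; h(3) = 4; h(4) = 0 → root.
Linear factors from roots: (α + 1).
Complete factorization: h(α) = (α + 1)^3.
Factor degrees with multiplicity: 1 + 1 + 1 = 3.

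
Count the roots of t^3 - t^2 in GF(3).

2

Write f(t) = t^3 - t^2.
Evaluate at each of the 3 elements of GF(3):
f(0) = 0 → root; f(1) = 0 → root; f(2) = 1.
Roots: {0, 1}.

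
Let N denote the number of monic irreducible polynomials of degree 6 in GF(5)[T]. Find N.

Gauss's count: N_{5}(6) = (1/6) Σ_{d|6} μ(6/d)·5^d.
Divisors of 6: 1, 2, 3, 6; μ(6/d) for each: 1, -1, -1, 1.
Σ = 5^1 − 5^2 − 5^3 + 5^6 = 15480.
N = 15480/6 = 2580.

2580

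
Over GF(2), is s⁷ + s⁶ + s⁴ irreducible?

Write f(s) = s⁷ + s⁶ + s⁴.
Check for roots in GF(2): f(0) = 0 → root; f(1) = 1.
f(0) = 0, so (s) divides f(s); f is reducible.

No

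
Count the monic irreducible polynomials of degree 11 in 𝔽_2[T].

186

Gauss's count: N_{2}(11) = (1/11) Σ_{d|11} μ(11/d)·2^d.
Divisors of 11: 1, 11; μ(11/d) for each: -1, 1.
Σ = − 2^1 + 2^11 = 2046.
N = 2046/11 = 186.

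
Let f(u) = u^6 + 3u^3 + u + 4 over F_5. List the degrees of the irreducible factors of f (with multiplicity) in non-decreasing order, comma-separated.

6

Roots in F_5: f(0) = 4; f(1) = 4; f(2) = 4; f(3) = 2; f(4) = 1.
Complete factorization: f(u) = (u^6 + 3u^3 + u + 4).
Factor degrees with multiplicity: 6 = 6.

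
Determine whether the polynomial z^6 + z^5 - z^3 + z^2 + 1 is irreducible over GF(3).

No

Write h(z) = z^6 + z^5 - z^3 + z^2 + 1.
Check for roots in GF(3): h(0) = 1; h(1) = 0 → root; h(2) = 0 → root.
h(1) = 0, so (z − 1) divides h(z); h is reducible.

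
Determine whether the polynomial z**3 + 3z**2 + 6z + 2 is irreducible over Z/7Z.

Yes

Write f(z) = z**3 + 3z**2 + 6z + 2.
Check for roots in Z/7Z: f(0) = 2; f(1) = 5; f(2) = 6; f(3) = 4; f(4) = 5; f(5) = 1; f(6) = 5.
No roots. A degree-3 polynomial over a field with no linear factor is irreducible.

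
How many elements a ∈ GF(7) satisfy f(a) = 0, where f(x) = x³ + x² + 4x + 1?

3

Evaluate at each of the 7 elements of GF(7):
f(0) = 1; f(1) = 0 → root; f(2) = 0 → root; f(3) = 0 → root; f(4) = 6; f(5) = 3; f(6) = 4.
Roots: {1, 2, 3}.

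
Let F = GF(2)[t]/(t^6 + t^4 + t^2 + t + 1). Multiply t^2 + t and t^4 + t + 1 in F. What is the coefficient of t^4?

Multiply in GF(2)[t]: (t^2 + t)·(t^4 + t + 1) = t^6 + t^5 + t^3 + t.
Reduce using t^6 ≡ t^4 + t^2 + t + 1 (mod t^6 + t^4 + t^2 + t + 1).
Reduced: t^5 + t^4 + t^3 + t^2 + 1.

1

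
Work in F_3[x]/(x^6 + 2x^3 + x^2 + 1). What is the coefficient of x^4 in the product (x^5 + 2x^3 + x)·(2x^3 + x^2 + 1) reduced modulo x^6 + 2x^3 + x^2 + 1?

Multiply in F_3[x]: (x^5 + 2x^3 + x)·(2x^3 + x^2 + 1) = 2x^8 + x^7 + x^6 + 2x^4 + x.
Reduce using x^6 ≡ x^3 + 2x^2 + 2 (mod x^6 + 2x^3 + x^2 + 1).
Reduced: 2x^5 + x^4 + 2.

1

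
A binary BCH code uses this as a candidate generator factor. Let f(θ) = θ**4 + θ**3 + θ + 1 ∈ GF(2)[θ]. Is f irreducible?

Check for roots in GF(2): f(0) = 1; f(1) = 0 → root.
f(1) = 0, so (θ − 1) divides f(θ); f is reducible.

No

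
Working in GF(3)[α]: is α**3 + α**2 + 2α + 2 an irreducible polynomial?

No

Write f(α) = α**3 + α**2 + 2α + 2.
Check for roots in GF(3): f(0) = 2; f(1) = 0 → root; f(2) = 0 → root.
f(1) = 0, so (α − 1) divides f(α); f is reducible.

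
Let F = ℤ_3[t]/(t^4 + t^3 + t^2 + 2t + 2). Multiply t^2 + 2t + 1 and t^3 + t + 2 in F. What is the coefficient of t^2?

Multiply in ℤ_3[t]: (t^2 + 2t + 1)·(t^3 + t + 2) = t^5 + 2t^4 + 2t^3 + t^2 + 2t + 2.
Reduce using t^4 ≡ 2t^3 + 2t^2 + t + 1 (mod t^4 + t^3 + t^2 + 2t + 2).
Reduced: t^2 + t.

1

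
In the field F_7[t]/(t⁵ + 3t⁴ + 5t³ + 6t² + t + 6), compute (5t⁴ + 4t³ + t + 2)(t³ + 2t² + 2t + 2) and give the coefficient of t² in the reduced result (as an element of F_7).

1

Multiply in F_7[t]: (5t⁴ + 4t³ + t + 2)·(t³ + 2t² + 2t + 2) = 5t⁷ + 4t⁵ + 5t⁴ + 5t³ + 6t² + 6t + 4.
Reduce using t⁵ ≡ 4t⁴ + 2t³ + t² + 6t + 1 (mod t⁵ + 3t⁴ + 5t³ + 6t² + t + 6).
Reduced: 6t⁴ + 5t³ + t² + 2t.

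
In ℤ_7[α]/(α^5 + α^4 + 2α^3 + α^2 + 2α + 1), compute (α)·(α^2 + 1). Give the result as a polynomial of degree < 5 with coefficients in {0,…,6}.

α^3 + α

Multiply in ℤ_7[α]: (α)·(α^2 + 1) = α^3 + α.
Reduced: α^3 + α.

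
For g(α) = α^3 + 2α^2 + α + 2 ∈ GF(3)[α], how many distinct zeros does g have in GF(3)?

1

Evaluate at each of the 3 elements of GF(3):
g(0) = 2; g(1) = 0 → root; g(2) = 2.
Roots: {1}.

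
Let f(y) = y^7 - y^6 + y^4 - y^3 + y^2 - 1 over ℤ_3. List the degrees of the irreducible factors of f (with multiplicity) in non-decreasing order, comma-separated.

Roots in ℤ_3: f(0) = 2; f(1) = 0 → root; f(2) = 0 → root.
Linear factors from roots: (y - 1), (y + 1).
Complete factorization: f(y) = (y + 1)·(y - 1)·(y^2 + 1)·(y^3 - y^2 + 1).
Factor degrees with multiplicity: 1 + 1 + 2 + 3 = 7.

1, 1, 2, 3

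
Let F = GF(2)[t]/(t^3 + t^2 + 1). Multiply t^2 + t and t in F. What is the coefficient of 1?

1

Multiply in GF(2)[t]: (t^2 + t)·(t) = t^3 + t^2.
Reduce using t^3 ≡ t^2 + 1 (mod t^3 + t^2 + 1).
Reduced: 1.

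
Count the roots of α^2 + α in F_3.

2

Write h(α) = α^2 + α.
Evaluate at each of the 3 elements of F_3:
h(0) = 0 → root; h(1) = 2; h(2) = 0 → root.
Roots: {0, 2}.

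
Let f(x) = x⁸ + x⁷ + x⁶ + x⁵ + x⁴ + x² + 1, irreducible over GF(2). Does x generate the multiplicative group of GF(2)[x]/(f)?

Yes

|GF(2^8)^×| = 2^8 − 1 = 255. Prime factorization: 255 = 3·5·17.
f is primitive ⇔ x has order 255 in GF(2)[x]/(f), i.e. x^(255/q) ≠ 1 for each prime q | 255.
x^(85) mod f = x⁶ + x⁴ + x³ + x² + 1.
x^(51) mod f = x⁶ + x⁵ + x⁴ + x³ + x.
x^(15) mod f = x⁴ + x².
None equal 1, so x has full order 255; f is primitive.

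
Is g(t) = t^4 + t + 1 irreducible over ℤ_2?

Check for roots in ℤ_2: g(0) = 1; g(1) = 1.
No roots, so no linear factors.
Monic irreducibles of degree 2 over GF(2): t^2 + t + 1.
None of them divide g (all give nonzero remainder).
No irreducible factor of degree ≤ 2 exists, so g is irreducible over GF(2).

Yes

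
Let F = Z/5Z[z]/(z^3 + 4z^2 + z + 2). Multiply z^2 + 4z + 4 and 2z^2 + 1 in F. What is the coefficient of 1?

4

Multiply in Z/5Z[z]: (z^2 + 4z + 4)·(2z^2 + 1) = 2z^4 + 3z^3 + 4z^2 + 4z + 4.
Reduce using z^3 ≡ z^2 + 4z + 3 (mod z^3 + 4z^2 + z + 2).
Reduced: 2z^2 + 4.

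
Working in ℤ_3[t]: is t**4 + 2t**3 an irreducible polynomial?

Write f(t) = t**4 + 2t**3.
Check for roots in ℤ_3: f(0) = 0 → root; f(1) = 0 → root; f(2) = 2.
f(0) = 0, so (t) divides f(t); f is reducible.

No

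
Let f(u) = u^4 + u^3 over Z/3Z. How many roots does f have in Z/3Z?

2

Evaluate at each of the 3 elements of Z/3Z:
f(0) = 0 → root; f(1) = 2; f(2) = 0 → root.
Roots: {0, 2}.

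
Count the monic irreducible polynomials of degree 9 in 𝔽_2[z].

x^(2^9) − x is the product of all monic irreducibles of degree dividing 9; Möbius inversion gives N = (1/9) Σ μ(9/d)·2^d.
Divisors of 9: 1, 3, 9; μ(9/d) for each: 0, -1, 1.
Σ = − 2^3 + 2^9 = 504.
N = 504/9 = 56.

56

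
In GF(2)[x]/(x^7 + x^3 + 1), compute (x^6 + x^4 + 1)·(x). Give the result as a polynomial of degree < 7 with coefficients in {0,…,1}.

Multiply in GF(2)[x]: (x^6 + x^4 + 1)·(x) = x^7 + x^5 + x.
Reduce using x^7 ≡ x^3 + 1 (mod x^7 + x^3 + 1).
Reduced: x^5 + x^3 + x + 1.

x^5 + x^3 + x + 1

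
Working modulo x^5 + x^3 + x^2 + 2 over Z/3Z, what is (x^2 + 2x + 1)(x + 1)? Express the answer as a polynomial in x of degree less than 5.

Multiply in Z/3Z[x]: (x^2 + 2x + 1)·(x + 1) = x^3 + 1.
Reduced: x^3 + 1.

x^3 + 1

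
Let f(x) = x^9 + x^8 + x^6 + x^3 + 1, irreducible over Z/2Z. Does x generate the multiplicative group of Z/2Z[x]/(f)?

|GF(2^9)^×| = 2^9 − 1 = 511. Prime factorization: 511 = 7·73.
f is primitive ⇔ x has order 511 in GF(2)[x]/(f), i.e. x^(511/q) ≠ 1 for each prime q | 511.
x^(73) mod f = 1
x^(7) mod f = x^7.
Since x^(73) = 1, the order of x divides 73 < 511; not primitive.

No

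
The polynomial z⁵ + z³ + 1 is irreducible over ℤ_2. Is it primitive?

Write f(z) = z⁵ + z³ + 1.
|GF(2^5)^×| = 2^5 − 1 = 31. Prime factorization: 31 = 31.
f is primitive ⇔ z has order 31 in GF(2)[z]/(f), i.e. z^(31/q) ≠ 1 for each prime q | 31.
z^(1) mod f = z.
None equal 1, so z has full order 31; f is primitive.

Yes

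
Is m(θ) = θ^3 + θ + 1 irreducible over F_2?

Check for roots in F_2: m(0) = 1; m(1) = 1.
No roots. A degree-3 polynomial over a field with no linear factor is irreducible.

Yes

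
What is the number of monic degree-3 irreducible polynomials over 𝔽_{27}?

6552

By the necklace-counting formula, N_27(3) = (1/3) Σ_{d|3} μ(3/d)·27^d.
Divisors of 3: 1, 3; μ(3/d) for each: -1, 1.
Σ = − 27^1 + 27^3 = 19656.
N = 19656/3 = 6552.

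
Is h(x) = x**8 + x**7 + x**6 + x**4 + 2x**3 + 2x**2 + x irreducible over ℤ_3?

Check for roots in ℤ_3: h(0) = 0 → root; h(1) = 0 → root; h(2) = 1.
h(0) = 0, so (x) divides h(x); h is reducible.

No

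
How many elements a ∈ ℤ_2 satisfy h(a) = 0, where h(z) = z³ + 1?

1

Evaluate at each of the 2 elements of ℤ_2:
h(0) = 1; h(1) = 0 → root.
Roots: {1}.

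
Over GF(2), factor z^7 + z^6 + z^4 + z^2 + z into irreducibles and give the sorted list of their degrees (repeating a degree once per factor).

1, 2, 2, 2

Write g(z) = z^7 + z^6 + z^4 + z^2 + z.
Roots in GF(2): g(0) = 0 → root; g(1) = 1.
Linear factors from roots: (z).
Complete factorization: g(z) = (z)·(z^2 + z + 1)^3.
Factor degrees with multiplicity: 1 + 2 + 2 + 2 = 7.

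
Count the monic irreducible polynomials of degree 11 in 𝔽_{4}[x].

Gauss's count: N_{4}(11) = (1/11) Σ_{d|11} μ(11/d)·4^d.
Divisors of 11: 1, 11; μ(11/d) for each: -1, 1.
Σ = − 4^1 + 4^11 = 4194300.
N = 4194300/11 = 381300.

381300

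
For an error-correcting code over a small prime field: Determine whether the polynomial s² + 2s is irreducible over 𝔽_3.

Write P(s) = s² + 2s.
Check for roots in 𝔽_3: P(0) = 0 → root; P(1) = 0 → root; P(2) = 2.
P(0) = 0, so (s) divides P(s); P is reducible.

No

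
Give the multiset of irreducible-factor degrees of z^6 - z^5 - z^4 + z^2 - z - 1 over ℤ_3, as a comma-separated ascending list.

Write h(z) = z^6 - z^5 - z^4 + z^2 - z - 1.
Roots in ℤ_3: h(0) = 2; h(1) = 1; h(2) = 2.
Complete factorization: h(z) = (z^2 + z - 1)·(z^2 - z - 1)^2.
Factor degrees with multiplicity: 2 + 2 + 2 = 6.

2, 2, 2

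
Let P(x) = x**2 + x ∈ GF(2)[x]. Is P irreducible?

Check for roots in GF(2): P(0) = 0 → root; P(1) = 0 → root.
P(0) = 0, so (x) divides P(x); P is reducible.

No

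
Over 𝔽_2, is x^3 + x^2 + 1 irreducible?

Write P(x) = x^3 + x^2 + 1.
Check for roots in 𝔽_2: P(0) = 1; P(1) = 1.
No roots. A degree-3 polynomial over a field with no linear factor is irreducible.

Yes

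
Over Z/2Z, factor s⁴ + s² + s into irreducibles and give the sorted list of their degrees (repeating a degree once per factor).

1, 3

Write f(s) = s⁴ + s² + s.
Roots in Z/2Z: f(0) = 0 → root; f(1) = 1.
Linear factors from roots: (s).
Complete factorization: f(s) = (s)·(s³ + s + 1).
Factor degrees with multiplicity: 1 + 3 = 4.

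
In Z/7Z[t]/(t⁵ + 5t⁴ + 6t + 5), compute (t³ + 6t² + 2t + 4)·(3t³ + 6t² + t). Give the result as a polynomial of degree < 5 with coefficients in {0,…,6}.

5t^4 + 2t^3 + t^2 + 5t + 4

Multiply in Z/7Z[t]: (t³ + 6t² + 2t + 4)·(3t³ + 6t² + t) = 3t⁶ + 3t⁵ + t⁴ + 2t³ + 5t² + 4t.
Reduce using t⁵ ≡ 2t⁴ + t + 2 (mod t⁵ + 5t⁴ + 6t + 5).
Reduced: 5t⁴ + 2t³ + t² + 5t + 4.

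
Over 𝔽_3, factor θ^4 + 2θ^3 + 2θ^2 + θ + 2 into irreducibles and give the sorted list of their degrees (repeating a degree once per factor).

Write h(θ) = θ^4 + 2θ^3 + 2θ^2 + θ + 2.
Roots in 𝔽_3: h(0) = 2; h(1) = 2; h(2) = 2.
Complete factorization: h(θ) = (θ^4 + 2θ^3 + 2θ^2 + θ + 2).
Factor degrees with multiplicity: 4 = 4.

4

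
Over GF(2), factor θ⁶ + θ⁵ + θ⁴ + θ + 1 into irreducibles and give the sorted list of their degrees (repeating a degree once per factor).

6

Write g(θ) = θ⁶ + θ⁵ + θ⁴ + θ + 1.
Roots in GF(2): g(0) = 1; g(1) = 1.
Complete factorization: g(θ) = (θ⁶ + θ⁵ + θ⁴ + θ + 1).
Factor degrees with multiplicity: 6 = 6.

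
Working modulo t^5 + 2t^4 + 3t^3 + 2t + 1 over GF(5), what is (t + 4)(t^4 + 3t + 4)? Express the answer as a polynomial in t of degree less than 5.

Multiply in GF(5)[t]: (t + 4)·(t^4 + 3t + 4) = t^5 + 4t^4 + 3t^2 + t + 1.
Reduce using t^5 ≡ 3t^4 + 2t^3 + 3t + 4 (mod t^5 + 2t^4 + 3t^3 + 2t + 1).
Reduced: 2t^4 + 2t^3 + 3t^2 + 4t.

2t^4 + 2t^3 + 3t^2 + 4t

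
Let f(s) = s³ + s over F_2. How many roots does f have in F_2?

Evaluate at each of the 2 elements of F_2:
f(0) = 0 → root; f(1) = 0 → root.
Roots: {0, 1}.

2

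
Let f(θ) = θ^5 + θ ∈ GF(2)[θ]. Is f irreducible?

No

Check for roots in GF(2): f(0) = 0 → root; f(1) = 0 → root.
f(0) = 0, so (θ) divides f(θ); f is reducible.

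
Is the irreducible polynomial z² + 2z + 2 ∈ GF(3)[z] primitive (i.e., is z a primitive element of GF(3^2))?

Write f(z) = z² + 2z + 2.
|GF(3^2)^×| = 3^2 − 1 = 8. Prime factorization: 8 = 2^3.
f is primitive ⇔ z has order 8 in GF(3)[z]/(f), i.e. z^(8/q) ≠ 1 for each prime q | 8.
z^(4) mod f = 2.
None equal 1, so z has full order 8; f is primitive.

Yes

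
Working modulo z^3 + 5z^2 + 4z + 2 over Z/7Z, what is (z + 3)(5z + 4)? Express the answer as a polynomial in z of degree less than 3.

Multiply in Z/7Z[z]: (z + 3)·(5z + 4) = 5z^2 + 5z + 5.
Reduced: 5z^2 + 5z + 5.

5z^2 + 5z + 5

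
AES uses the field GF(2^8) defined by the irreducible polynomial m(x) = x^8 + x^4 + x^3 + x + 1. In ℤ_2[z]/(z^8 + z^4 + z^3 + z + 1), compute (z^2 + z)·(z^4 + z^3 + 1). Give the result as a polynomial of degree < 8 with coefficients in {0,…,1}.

Multiply in ℤ_2[z]: (z^2 + z)·(z^4 + z^3 + 1) = z^6 + z^4 + z^2 + z.
Reduced: z^6 + z^4 + z^2 + z.

z^6 + z^4 + z^2 + z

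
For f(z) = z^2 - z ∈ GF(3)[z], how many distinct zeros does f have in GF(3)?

Evaluate at each of the 3 elements of GF(3):
f(0) = 0 → root; f(1) = 0 → root; f(2) = 2.
Roots: {0, 1}.

2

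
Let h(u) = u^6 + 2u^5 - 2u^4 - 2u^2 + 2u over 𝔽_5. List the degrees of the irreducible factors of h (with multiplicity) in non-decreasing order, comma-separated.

Roots in 𝔽_5: h(0) = 0 → root; h(1) = 1; h(2) = 2; h(3) = 1; h(4) = 3.
Linear factors from roots: (u).
Complete factorization: h(u) = (u)·(u^2 - u + 1)·(u^3 - 2u^2 + 2).
Factor degrees with multiplicity: 1 + 2 + 3 = 6.

1, 2, 3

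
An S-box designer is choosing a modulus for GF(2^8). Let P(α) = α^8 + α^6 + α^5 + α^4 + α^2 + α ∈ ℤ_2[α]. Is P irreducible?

Check for roots in ℤ_2: P(0) = 0 → root; P(1) = 0 → root.
P(0) = 0, so (α) divides P(α); P is reducible.

No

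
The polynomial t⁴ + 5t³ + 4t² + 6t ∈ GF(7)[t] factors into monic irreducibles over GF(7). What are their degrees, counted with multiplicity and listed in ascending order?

1, 1, 2

Write h(t) = t⁴ + 5t³ + 4t² + 6t.
Linear factors from roots: (t), (t + 5).
Complete factorization: h(t) = (t)·(t + 5)·(t² + 4).
Factor degrees with multiplicity: 1 + 1 + 2 = 4.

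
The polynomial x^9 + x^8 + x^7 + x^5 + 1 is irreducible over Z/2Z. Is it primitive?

No

Write f(x) = x^9 + x^8 + x^7 + x^5 + 1.
|GF(2^9)^×| = 2^9 − 1 = 511. Prime factorization: 511 = 7·73.
f is primitive ⇔ x has order 511 in GF(2)[x]/(f), i.e. x^(511/q) ≠ 1 for each prime q | 511.
x^(73) mod f = 1
x^(7) mod f = x^7.
Since x^(73) = 1, the order of x divides 73 < 511; not primitive.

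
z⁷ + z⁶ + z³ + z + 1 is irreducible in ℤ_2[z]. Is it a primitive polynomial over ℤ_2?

Yes

Write f(z) = z⁷ + z⁶ + z³ + z + 1.
|GF(2^7)^×| = 2^7 − 1 = 127. Prime factorization: 127 = 127.
f is primitive ⇔ z has order 127 in GF(2)[z]/(f), i.e. z^(127/q) ≠ 1 for each prime q | 127.
z^(1) mod f = z.
None equal 1, so z has full order 127; f is primitive.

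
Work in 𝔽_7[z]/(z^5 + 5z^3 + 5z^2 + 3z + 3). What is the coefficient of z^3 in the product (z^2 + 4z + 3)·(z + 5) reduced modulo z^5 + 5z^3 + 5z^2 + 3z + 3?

Multiply in 𝔽_7[z]: (z^2 + 4z + 3)·(z + 5) = z^3 + 2z^2 + 2z + 1.
Reduced: z^3 + 2z^2 + 2z + 1.

1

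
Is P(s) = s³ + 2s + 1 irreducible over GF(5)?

Yes

Check for roots in GF(5): P(0) = 1; P(1) = 4; P(2) = 3; P(3) = 4; P(4) = 3.
No roots. A degree-3 polynomial over a field with no linear factor is irreducible.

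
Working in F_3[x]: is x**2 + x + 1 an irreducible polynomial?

Write g(x) = x**2 + x + 1.
Check for roots in F_3: g(0) = 1; g(1) = 0 → root; g(2) = 1.
g(1) = 0, so (x − 1) divides g(x); g is reducible.

No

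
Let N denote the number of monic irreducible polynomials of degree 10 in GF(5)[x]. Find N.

976248

The number of monic irreducibles of degree 10 over GF(5) is (1/10)·Σ_{d∣10} μ(10/d) 5^d.
Divisors of 10: 1, 2, 5, 10; μ(10/d) for each: 1, -1, -1, 1.
Σ = 5^1 − 5^2 − 5^5 + 5^10 = 9762480.
N = 9762480/10 = 976248.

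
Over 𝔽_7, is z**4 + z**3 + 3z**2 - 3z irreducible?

No

Write h(z) = z**4 + z**3 + 3z**2 - 3z.
Check for roots in 𝔽_7: h(0) = 0 → root; h(1) = 2; h(2) = 2; h(3) = 0 → root; h(4) = 6; h(5) = 5; h(6) = 6.
h(0) = 0, so (z) divides h(z); h is reducible.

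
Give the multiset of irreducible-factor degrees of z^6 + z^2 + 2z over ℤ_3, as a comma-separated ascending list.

Write g(z) = z^6 + z^2 + 2z.
Roots in ℤ_3: g(0) = 0 → root; g(1) = 1; g(2) = 0 → root.
Linear factors from roots: (z), (z + 1).
Complete factorization: g(z) = (z)·(z + 1)^2·(z^3 + z^2 + 2).
Factor degrees with multiplicity: 1 + 1 + 1 + 3 = 6.

1, 1, 1, 3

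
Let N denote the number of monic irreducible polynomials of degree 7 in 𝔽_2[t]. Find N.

18

By the necklace-counting formula, N_2(7) = (1/7) Σ_{d|7} μ(7/d)·2^d.
Divisors of 7: 1, 7; μ(7/d) for each: -1, 1.
Σ = − 2^1 + 2^7 = 126.
N = 126/7 = 18.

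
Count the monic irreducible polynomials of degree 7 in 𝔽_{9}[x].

683280

By the necklace-counting formula, N_9(7) = (1/7) Σ_{d|7} μ(7/d)·9^d.
Divisors of 7: 1, 7; μ(7/d) for each: -1, 1.
Σ = − 9^1 + 9^7 = 4782960.
N = 4782960/7 = 683280.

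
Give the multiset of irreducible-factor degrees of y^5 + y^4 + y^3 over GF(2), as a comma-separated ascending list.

Write f(y) = y^5 + y^4 + y^3.
Roots in GF(2): f(0) = 0 → root; f(1) = 1.
Linear factors from roots: (y).
Complete factorization: f(y) = (y)^3·(y^2 + y + 1).
Factor degrees with multiplicity: 1 + 1 + 1 + 2 = 5.

1, 1, 1, 2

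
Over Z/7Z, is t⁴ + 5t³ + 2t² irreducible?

No

Write f(t) = t⁴ + 5t³ + 2t².
Check for roots in Z/7Z: f(0) = 0 → root; f(1) = 1; f(2) = 1; f(3) = 3; f(4) = 6; f(5) = 5; f(6) = 5.
f(0) = 0, so (t) divides f(t); f is reducible.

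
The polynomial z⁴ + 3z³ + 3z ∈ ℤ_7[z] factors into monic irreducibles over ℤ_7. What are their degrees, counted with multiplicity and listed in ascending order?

Write f(z) = z⁴ + 3z³ + 3z.
Linear factors from roots: (z), (z - 1), (z + 2).
Complete factorization: f(z) = (z)·(z - 1)·(z + 2)^2.
Factor degrees with multiplicity: 1 + 1 + 1 + 1 = 4.

1, 1, 1, 1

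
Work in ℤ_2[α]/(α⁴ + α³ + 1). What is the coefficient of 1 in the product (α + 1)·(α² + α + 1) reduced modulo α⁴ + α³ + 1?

1

Multiply in ℤ_2[α]: (α + 1)·(α² + α + 1) = α³ + 1.
Reduced: α³ + 1.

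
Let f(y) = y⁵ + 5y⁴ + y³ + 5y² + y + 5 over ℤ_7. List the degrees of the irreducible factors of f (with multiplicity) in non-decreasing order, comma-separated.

1, 1, 1, 1, 1

Linear factors from roots: (y + 5), (y + 4), (y + 3), (y + 2).
Complete factorization: f(y) = (y + 2)·(y + 3)·(y + 4)·(y + 5)^2.
Factor degrees with multiplicity: 1 + 1 + 1 + 1 + 1 = 5.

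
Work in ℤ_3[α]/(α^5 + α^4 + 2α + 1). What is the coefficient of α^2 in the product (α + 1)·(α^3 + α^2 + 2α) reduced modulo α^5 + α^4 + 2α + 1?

0

Multiply in ℤ_3[α]: (α + 1)·(α^3 + α^2 + 2α) = α^4 + 2α^3 + 2α.
Reduced: α^4 + 2α^3 + 2α.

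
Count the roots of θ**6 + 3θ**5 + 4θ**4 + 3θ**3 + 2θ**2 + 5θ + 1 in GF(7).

2

Write h(θ) = θ**6 + 3θ**5 + 4θ**4 + 3θ**3 + 2θ**2 + 5θ + 1.
Evaluate at each of the 7 elements of GF(7):
h(0) = 1; h(1) = 5; h(2) = 1; h(3) = 0 → root; h(4) = 2; h(5) = 0 → root; h(6) = 4.
Roots: {3, 5}.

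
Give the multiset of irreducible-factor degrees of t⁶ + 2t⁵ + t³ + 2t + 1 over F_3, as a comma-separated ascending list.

1, 1, 2, 2

Write g(t) = t⁶ + 2t⁵ + t³ + 2t + 1.
Roots in F_3: g(0) = 1; g(1) = 1; g(2) = 0 → root.
Linear factors from roots: (t + 1).
Complete factorization: g(t) = (t + 1)^2·(t² + 1)^2.
Factor degrees with multiplicity: 1 + 1 + 2 + 2 = 6.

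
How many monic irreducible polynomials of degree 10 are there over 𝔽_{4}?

By the necklace-counting formula, N_4(10) = (1/10) Σ_{d|10} μ(10/d)·4^d.
Divisors of 10: 1, 2, 5, 10; μ(10/d) for each: 1, -1, -1, 1.
Σ = 4^1 − 4^2 − 4^5 + 4^10 = 1047540.
N = 1047540/10 = 104754.

104754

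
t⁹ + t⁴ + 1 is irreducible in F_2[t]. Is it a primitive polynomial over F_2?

Yes

Write f(t) = t⁹ + t⁴ + 1.
|GF(2^9)^×| = 2^9 − 1 = 511. Prime factorization: 511 = 7·73.
f is primitive ⇔ t has order 511 in GF(2)[t]/(f), i.e. t^(511/q) ≠ 1 for each prime q | 511.
t^(73) mod f = t⁸ + t⁶ + t⁴.
t^(7) mod f = t⁷.
None equal 1, so t has full order 511; f is primitive.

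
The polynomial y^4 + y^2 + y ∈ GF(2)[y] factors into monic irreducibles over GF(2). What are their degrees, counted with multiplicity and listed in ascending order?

1, 3

Write g(y) = y^4 + y^2 + y.
Roots in GF(2): g(0) = 0 → root; g(1) = 1.
Linear factors from roots: (y).
Complete factorization: g(y) = (y)·(y^3 + y + 1).
Factor degrees with multiplicity: 1 + 3 = 4.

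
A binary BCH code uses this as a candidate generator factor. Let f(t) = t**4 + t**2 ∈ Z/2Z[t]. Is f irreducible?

Check for roots in Z/2Z: f(0) = 0 → root; f(1) = 0 → root.
f(0) = 0, so (t) divides f(t); f is reducible.

No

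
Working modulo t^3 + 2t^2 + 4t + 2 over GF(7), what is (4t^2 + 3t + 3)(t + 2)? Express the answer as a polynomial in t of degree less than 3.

3t^2 + 5

Multiply in GF(7)[t]: (4t^2 + 3t + 3)·(t + 2) = 4t^3 + 4t^2 + 2t + 6.
Reduce using t^3 ≡ 5t^2 + 3t + 5 (mod t^3 + 2t^2 + 4t + 2).
Reduced: 3t^2 + 5.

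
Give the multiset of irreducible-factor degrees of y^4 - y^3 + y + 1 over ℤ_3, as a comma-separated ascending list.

Write g(y) = y^4 - y^3 + y + 1.
Roots in ℤ_3: g(0) = 1; g(1) = 2; g(2) = 2.
Complete factorization: g(y) = (y^4 - y^3 + y + 1).
Factor degrees with multiplicity: 4 = 4.

4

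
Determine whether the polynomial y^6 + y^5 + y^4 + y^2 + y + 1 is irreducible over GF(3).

No

Write f(y) = y^6 + y^5 + y^4 + y^2 + y + 1.
Check for roots in GF(3): f(0) = 1; f(1) = 0 → root; f(2) = 2.
f(1) = 0, so (y − 1) divides f(y); f is reducible.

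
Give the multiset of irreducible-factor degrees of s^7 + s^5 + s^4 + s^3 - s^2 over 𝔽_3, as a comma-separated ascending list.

1, 1, 1, 1, 3

Write h(s) = s^7 + s^5 + s^4 + s^3 - s^2.
Roots in 𝔽_3: h(0) = 0 → root; h(1) = 0 → root; h(2) = 0 → root.
Linear factors from roots: (s), (s - 1), (s + 1).
Complete factorization: h(s) = (s + 1)·(s - 1)·(s)^2·(s^3 - s + 1).
Factor degrees with multiplicity: 1 + 1 + 1 + 1 + 3 = 7.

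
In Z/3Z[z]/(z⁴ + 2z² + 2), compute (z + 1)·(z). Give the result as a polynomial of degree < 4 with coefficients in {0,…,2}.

z^2 + z

Multiply in Z/3Z[z]: (z + 1)·(z) = z² + z.
Reduced: z² + z.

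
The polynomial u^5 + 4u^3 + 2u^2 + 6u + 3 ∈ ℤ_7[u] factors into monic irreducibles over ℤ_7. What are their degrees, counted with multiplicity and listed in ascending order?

Write h(u) = u^5 + 4u^3 + 2u^2 + 6u + 3.
Complete factorization: h(u) = (u^5 + 4u^3 + 2u^2 + 6u + 3).
Factor degrees with multiplicity: 5 = 5.

5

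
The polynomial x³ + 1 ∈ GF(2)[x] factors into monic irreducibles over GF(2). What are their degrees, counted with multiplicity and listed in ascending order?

1, 2

Write h(x) = x³ + 1.
Roots in GF(2): h(0) = 1; h(1) = 0 → root.
Linear factors from roots: (x + 1).
Complete factorization: h(x) = (x + 1)·(x² + x + 1).
Factor degrees with multiplicity: 1 + 2 = 3.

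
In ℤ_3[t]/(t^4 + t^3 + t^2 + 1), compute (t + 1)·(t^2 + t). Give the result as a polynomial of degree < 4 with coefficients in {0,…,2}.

t^3 + 2t^2 + t

Multiply in ℤ_3[t]: (t + 1)·(t^2 + t) = t^3 + 2t^2 + t.
Reduced: t^3 + 2t^2 + t.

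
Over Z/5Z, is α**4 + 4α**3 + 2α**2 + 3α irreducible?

No

Write h(α) = α**4 + 4α**3 + 2α**2 + 3α.
Check for roots in Z/5Z: h(0) = 0 → root; h(1) = 0 → root; h(2) = 2; h(3) = 1; h(4) = 1.
h(0) = 0, so (α) divides h(α); h is reducible.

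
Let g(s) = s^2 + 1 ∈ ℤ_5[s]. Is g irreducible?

Check for roots in ℤ_5: g(0) = 1; g(1) = 2; g(2) = 0 → root; g(3) = 0 → root; g(4) = 2.
g(2) = 0, so (s − 2) divides g(s); g is reducible.

No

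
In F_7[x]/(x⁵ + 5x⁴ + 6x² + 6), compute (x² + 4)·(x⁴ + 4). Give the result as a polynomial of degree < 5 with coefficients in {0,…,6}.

Multiply in F_7[x]: (x² + 4)·(x⁴ + 4) = x⁶ + 4x⁴ + 4x² + 2.
Reduce using x⁵ ≡ 2x⁴ + x² + 1 (mod x⁵ + 5x⁴ + 6x² + 6).
Reduced: x⁴ + x³ + 6x² + x + 4.

x^4 + x^3 + 6x^2 + x + 4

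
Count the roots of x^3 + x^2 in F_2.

Write g(x) = x^3 + x^2.
Evaluate at each of the 2 elements of F_2:
g(0) = 0 → root; g(1) = 0 → root.
Roots: {0, 1}.

2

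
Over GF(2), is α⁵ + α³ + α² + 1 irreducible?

Write P(α) = α⁵ + α³ + α² + 1.
Check for roots in GF(2): P(0) = 1; P(1) = 0 → root.
P(1) = 0, so (α − 1) divides P(α); P is reducible.

No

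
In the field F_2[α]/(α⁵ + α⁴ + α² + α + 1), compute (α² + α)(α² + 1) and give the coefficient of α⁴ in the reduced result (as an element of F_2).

1

Multiply in F_2[α]: (α² + α)·(α² + 1) = α⁴ + α³ + α² + α.
Reduced: α⁴ + α³ + α² + α.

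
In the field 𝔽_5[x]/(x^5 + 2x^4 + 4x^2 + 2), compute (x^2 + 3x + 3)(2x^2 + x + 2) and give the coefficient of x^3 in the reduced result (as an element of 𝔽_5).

2

Multiply in 𝔽_5[x]: (x^2 + 3x + 3)·(2x^2 + x + 2) = 2x^4 + 2x^3 + x^2 + 4x + 1.
Reduced: 2x^4 + 2x^3 + x^2 + 4x + 1.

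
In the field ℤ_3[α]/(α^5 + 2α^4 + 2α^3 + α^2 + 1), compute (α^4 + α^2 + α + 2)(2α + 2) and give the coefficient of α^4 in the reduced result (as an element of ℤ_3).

1

Multiply in ℤ_3[α]: (α^4 + α^2 + α + 2)·(2α + 2) = 2α^5 + 2α^4 + 2α^3 + α^2 + 1.
Reduce using α^5 ≡ α^4 + α^3 + 2α^2 + 2 (mod α^5 + 2α^4 + 2α^3 + α^2 + 1).
Reduced: α^4 + α^3 + 2α^2 + 2.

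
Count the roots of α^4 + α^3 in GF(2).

2

Write P(α) = α^4 + α^3.
Evaluate at each of the 2 elements of GF(2):
P(0) = 0 → root; P(1) = 0 → root.
Roots: {0, 1}.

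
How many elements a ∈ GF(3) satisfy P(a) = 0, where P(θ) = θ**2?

1

Evaluate at each of the 3 elements of GF(3):
P(0) = 0 → root; P(1) = 1; P(2) = 1.
Roots: {0}.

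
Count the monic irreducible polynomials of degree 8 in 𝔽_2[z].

30

x^(2^8) − x is the product of all monic irreducibles of degree dividing 8; Möbius inversion gives N = (1/8) Σ μ(8/d)·2^d.
Divisors of 8: 1, 2, 4, 8; μ(8/d) for each: 0, 0, -1, 1.
Σ = − 2^4 + 2^8 = 240.
N = 240/8 = 30.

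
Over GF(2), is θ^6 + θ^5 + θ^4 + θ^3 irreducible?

Write g(θ) = θ^6 + θ^5 + θ^4 + θ^3.
Check for roots in GF(2): g(0) = 0 → root; g(1) = 0 → root.
g(0) = 0, so (θ) divides g(θ); g is reducible.

No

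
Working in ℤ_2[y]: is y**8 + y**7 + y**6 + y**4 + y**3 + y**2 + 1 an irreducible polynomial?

Write g(y) = y**8 + y**7 + y**6 + y**4 + y**3 + y**2 + 1.
Check for roots in ℤ_2: g(0) = 1; g(1) = 1.
No roots, so no linear factors.
Monic irreducibles of degree 2 over GF(2): y**2 + y + 1.
None of them divide g (all give nonzero remainder).
Monic irreducibles of degree 3 over GF(2): y**3 + y + 1, y**3 + y**2 + 1.
None of them divide g (all give nonzero remainder).
Monic irreducibles of degree 4 over GF(2): y**4 + y + 1, y**4 + y**3 + 1, y**4 + y**3 + y**2 + y + 1.
None of them divide g (all give nonzero remainder).
No irreducible factor of degree ≤ 4 exists, so g is irreducible over GF(2).

Yes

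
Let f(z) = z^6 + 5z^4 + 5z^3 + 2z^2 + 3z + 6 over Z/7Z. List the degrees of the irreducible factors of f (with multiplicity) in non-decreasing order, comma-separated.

1, 1, 2, 2

Linear factors from roots: (z + 4), (z + 2).
Complete factorization: f(z) = (z + 2)·(z + 4)·(z^2 + 2)·(z^2 + z + 3).
Factor degrees with multiplicity: 1 + 1 + 2 + 2 = 6.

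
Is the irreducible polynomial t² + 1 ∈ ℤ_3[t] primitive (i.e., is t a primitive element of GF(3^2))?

Write f(t) = t² + 1.
|GF(3^2)^×| = 3^2 − 1 = 8. Prime factorization: 8 = 2^3.
f is primitive ⇔ t has order 8 in GF(3)[t]/(f), i.e. t^(8/q) ≠ 1 for each prime q | 8.
t^(4) mod f = 1
Since t^(4) = 1, the order of t divides 4 < 8; not primitive.

No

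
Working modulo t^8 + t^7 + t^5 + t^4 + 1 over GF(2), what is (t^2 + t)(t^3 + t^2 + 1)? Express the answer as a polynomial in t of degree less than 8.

t^5 + t^3 + t^2 + t

Multiply in GF(2)[t]: (t^2 + t)·(t^3 + t^2 + 1) = t^5 + t^3 + t^2 + t.
Reduced: t^5 + t^3 + t^2 + t.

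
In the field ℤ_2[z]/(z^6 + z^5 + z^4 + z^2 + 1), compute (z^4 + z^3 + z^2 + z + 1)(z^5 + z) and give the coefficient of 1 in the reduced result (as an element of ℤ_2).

1

Multiply in ℤ_2[z]: (z^4 + z^3 + z^2 + z + 1)·(z^5 + z) = z^9 + z^8 + z^7 + z^6 + z^4 + z^3 + z^2 + z.
Reduce using z^6 ≡ z^5 + z^4 + z^2 + 1 (mod z^6 + z^5 + z^4 + z^2 + 1).
Reduced: z + 1.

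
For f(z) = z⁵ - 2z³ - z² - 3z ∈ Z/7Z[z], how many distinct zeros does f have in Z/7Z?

3

Evaluate at each of the 7 elements of Z/7Z:
f(0) = 0 → root; f(1) = 2; f(2) = 6; f(3) = 3; f(4) = 0 → root; f(5) = 0 → root; f(6) = 3.
Roots: {0, 4, 5}.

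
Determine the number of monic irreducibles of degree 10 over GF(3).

Gauss's count: N_{3}(10) = (1/10) Σ_{d|10} μ(10/d)·3^d.
Divisors of 10: 1, 2, 5, 10; μ(10/d) for each: 1, -1, -1, 1.
Σ = 3^1 − 3^2 − 3^5 + 3^10 = 58800.
N = 58800/10 = 5880.

5880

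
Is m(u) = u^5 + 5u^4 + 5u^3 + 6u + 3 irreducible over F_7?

Yes

Check for roots in F_7: m(0) = 3; m(1) = 6; m(2) = 6; m(3) = 6; m(4) = 5; m(5) = 6; m(6) = 3.
No roots, so no linear factors.
Degree-2 irreducible divisors: test the 21 monic irreducibles of degree 2 over GF(7).
None of them divide m (all give nonzero remainder).
No irreducible factor of degree ≤ 2 exists, so m is irreducible over GF(7).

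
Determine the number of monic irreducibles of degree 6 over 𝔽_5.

2580

x^(5^6) − x is the product of all monic irreducibles of degree dividing 6; Möbius inversion gives N = (1/6) Σ μ(6/d)·5^d.
Divisors of 6: 1, 2, 3, 6; μ(6/d) for each: 1, -1, -1, 1.
Σ = 5^1 − 5^2 − 5^3 + 5^6 = 15480.
N = 15480/6 = 2580.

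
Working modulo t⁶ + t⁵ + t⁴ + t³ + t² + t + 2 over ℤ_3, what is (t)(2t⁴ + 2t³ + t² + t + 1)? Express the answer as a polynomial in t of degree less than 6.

2t^5 + 2t^4 + t^3 + t^2 + t

Multiply in ℤ_3[t]: (t)·(2t⁴ + 2t³ + t² + t + 1) = 2t⁵ + 2t⁴ + t³ + t² + t.
Reduced: 2t⁵ + 2t⁴ + t³ + t² + t.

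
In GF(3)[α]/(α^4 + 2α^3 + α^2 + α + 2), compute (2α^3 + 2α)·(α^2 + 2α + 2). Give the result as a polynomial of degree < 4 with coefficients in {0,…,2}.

α^3 + 2α^2

Multiply in GF(3)[α]: (2α^3 + 2α)·(α^2 + 2α + 2) = 2α^5 + α^4 + α^2 + α.
Reduce using α^4 ≡ α^3 + 2α^2 + 2α + 1 (mod α^4 + 2α^3 + α^2 + α + 2).
Reduced: α^3 + 2α^2.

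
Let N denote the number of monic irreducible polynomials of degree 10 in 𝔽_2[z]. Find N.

The number of monic irreducibles of degree 10 over GF(2) is (1/10)·Σ_{d∣10} μ(10/d) 2^d.
Divisors of 10: 1, 2, 5, 10; μ(10/d) for each: 1, -1, -1, 1.
Σ = 2^1 − 2^2 − 2^5 + 2^10 = 990.
N = 990/10 = 99.

99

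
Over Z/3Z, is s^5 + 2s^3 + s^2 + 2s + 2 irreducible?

Write h(s) = s^5 + 2s^3 + s^2 + 2s + 2.
Check for roots in Z/3Z: h(0) = 2; h(1) = 2; h(2) = 1.
No roots, so no linear factors.
Monic irreducibles of degree 2 over GF(3): s^2 + 1, s^2 + s + 2, s^2 + 2s + 2.
None of them divide h (all give nonzero remainder).
No irreducible factor of degree ≤ 2 exists, so h is irreducible over GF(3).

Yes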